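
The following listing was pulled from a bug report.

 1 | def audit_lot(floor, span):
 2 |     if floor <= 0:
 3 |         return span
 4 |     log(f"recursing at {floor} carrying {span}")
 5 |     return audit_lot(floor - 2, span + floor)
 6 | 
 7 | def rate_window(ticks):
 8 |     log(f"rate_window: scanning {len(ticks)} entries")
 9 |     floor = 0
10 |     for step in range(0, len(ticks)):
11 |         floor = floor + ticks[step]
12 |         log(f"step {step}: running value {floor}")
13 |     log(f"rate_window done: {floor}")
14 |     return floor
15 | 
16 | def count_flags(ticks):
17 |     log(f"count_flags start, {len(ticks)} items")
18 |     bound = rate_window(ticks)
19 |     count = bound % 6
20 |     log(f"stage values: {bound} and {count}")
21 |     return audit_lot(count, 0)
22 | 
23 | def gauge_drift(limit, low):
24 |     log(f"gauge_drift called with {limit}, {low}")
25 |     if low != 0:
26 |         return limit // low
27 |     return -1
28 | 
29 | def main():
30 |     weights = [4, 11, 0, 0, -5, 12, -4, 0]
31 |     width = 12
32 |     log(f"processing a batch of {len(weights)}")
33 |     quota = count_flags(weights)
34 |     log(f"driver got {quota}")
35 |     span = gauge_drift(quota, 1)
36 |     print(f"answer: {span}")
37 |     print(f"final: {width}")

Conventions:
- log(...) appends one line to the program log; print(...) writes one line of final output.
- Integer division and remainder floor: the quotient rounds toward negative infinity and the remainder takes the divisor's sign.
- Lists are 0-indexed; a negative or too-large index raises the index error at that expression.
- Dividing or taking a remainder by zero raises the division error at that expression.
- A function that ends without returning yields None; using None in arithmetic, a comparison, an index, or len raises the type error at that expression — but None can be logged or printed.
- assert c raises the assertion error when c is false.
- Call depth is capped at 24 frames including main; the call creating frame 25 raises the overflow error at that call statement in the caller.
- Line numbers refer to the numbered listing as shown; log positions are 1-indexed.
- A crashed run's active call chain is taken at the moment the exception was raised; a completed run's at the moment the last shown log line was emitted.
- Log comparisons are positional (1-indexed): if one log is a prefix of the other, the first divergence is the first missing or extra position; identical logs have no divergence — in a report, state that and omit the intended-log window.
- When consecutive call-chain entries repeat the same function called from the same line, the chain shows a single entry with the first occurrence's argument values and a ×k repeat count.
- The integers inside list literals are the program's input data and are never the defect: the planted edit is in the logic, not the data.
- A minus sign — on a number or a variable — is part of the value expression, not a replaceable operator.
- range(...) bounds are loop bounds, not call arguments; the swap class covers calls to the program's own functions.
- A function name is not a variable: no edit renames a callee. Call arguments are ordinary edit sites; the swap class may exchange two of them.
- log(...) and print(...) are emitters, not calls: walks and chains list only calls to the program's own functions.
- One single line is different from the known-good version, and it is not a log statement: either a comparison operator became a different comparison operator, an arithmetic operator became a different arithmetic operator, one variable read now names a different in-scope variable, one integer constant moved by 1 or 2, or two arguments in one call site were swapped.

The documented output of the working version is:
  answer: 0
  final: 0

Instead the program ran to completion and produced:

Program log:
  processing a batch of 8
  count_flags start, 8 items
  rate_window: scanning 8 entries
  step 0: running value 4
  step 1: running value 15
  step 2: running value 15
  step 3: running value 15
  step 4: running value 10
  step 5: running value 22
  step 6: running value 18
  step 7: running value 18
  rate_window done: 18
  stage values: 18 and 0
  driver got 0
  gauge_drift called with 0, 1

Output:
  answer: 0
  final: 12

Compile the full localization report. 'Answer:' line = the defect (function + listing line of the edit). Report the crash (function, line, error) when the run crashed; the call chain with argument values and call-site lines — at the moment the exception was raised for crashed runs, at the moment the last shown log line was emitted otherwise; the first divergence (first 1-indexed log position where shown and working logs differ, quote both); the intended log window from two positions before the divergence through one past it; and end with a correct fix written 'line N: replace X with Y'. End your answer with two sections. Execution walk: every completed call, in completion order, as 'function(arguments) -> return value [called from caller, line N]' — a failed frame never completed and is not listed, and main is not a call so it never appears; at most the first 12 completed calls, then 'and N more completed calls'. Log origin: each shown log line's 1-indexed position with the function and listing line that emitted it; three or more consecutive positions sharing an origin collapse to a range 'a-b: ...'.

Answer: the defect is in main at line 37.
Key fact: Log streams are identical — the defect surfaces only in the printed output.
Call chain: main -> gauge_drift(0, 1) (called at line 35).
First divergence: none (the log streams are identical).
Execution walk:
  rate_window([4, 11, 0, 0, -5, 12, -4, 0]) -> 18  [called from count_flags, line 18]
  audit_lot(0, 0) -> 0  [called from count_flags, line 21]
  count_flags([4, 11, 0, 0, -5, 12, -4, 0]) -> 0  [called from main, line 33]
  gauge_drift(0, 1) -> 0  [called from main, line 35]
Log origins:
  1: logged in main at line 32
  2: logged in count_flags at line 17
  3: logged in rate_window at line 8
  4-11: logged in rate_window at line 12
  12: logged in rate_window at line 13
  13: logged in count_flags at line 20
  14: logged in main at line 34
  15: logged in gauge_drift at line 24
A correct fix: line 37: replace `width` with `quota`.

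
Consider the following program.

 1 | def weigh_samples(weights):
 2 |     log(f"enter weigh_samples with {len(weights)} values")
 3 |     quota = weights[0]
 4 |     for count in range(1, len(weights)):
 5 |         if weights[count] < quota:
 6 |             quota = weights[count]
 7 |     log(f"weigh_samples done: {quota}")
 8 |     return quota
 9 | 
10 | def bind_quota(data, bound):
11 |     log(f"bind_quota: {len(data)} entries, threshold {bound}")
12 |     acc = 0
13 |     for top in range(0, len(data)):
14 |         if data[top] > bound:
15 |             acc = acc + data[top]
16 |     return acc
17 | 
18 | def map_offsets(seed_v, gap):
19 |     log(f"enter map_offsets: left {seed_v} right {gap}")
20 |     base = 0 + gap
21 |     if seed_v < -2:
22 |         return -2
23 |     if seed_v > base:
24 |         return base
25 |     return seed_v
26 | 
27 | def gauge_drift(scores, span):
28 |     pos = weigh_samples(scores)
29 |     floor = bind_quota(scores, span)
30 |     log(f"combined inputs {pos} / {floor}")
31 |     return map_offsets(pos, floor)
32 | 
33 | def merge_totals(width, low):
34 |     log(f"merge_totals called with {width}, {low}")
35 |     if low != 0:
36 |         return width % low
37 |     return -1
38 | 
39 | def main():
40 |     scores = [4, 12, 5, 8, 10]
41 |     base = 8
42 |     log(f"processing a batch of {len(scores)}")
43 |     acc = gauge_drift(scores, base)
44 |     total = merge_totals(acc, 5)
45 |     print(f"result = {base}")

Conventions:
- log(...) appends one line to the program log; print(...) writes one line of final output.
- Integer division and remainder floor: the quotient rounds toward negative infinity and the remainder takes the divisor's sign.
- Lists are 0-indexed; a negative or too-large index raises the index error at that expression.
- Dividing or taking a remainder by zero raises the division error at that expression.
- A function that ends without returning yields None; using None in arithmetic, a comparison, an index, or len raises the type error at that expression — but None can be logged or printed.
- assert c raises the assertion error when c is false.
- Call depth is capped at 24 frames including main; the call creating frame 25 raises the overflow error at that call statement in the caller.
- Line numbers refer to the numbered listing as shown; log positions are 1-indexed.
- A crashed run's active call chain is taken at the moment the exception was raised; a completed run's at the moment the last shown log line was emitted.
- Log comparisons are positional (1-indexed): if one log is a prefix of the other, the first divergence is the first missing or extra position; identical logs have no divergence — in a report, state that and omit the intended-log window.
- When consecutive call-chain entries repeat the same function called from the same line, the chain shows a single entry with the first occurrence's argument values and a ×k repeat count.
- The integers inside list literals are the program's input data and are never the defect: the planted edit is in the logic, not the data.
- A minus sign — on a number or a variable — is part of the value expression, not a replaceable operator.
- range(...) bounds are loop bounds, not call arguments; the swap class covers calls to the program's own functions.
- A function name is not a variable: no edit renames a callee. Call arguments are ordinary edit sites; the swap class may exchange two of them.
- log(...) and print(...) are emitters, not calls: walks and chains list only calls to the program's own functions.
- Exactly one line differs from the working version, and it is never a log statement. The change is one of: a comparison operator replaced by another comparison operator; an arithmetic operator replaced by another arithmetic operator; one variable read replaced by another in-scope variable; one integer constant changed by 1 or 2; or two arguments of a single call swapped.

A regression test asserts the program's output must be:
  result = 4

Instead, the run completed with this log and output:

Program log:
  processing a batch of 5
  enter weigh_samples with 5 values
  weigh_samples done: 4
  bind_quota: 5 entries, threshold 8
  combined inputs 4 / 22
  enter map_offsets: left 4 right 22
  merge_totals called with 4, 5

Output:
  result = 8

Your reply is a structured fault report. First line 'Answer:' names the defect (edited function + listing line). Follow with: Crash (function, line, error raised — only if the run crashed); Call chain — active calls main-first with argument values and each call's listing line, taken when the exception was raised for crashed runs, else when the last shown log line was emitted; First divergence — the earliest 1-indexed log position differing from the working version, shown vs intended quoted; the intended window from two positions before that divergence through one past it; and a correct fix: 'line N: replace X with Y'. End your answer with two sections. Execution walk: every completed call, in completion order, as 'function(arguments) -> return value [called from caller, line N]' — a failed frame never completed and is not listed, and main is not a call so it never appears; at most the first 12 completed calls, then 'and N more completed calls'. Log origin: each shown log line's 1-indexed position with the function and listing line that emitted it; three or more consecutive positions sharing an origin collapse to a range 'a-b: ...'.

Answer: the defect is in main at line 45.
Core observation: The two runs log identically and part ways only at the printed values.
Call chain: main -> merge_totals(4, 5) (called at line 44).
First divergence: none — the logs agree in full.
Execution walk:
  weigh_samples([4, 12, 5, 8, 10]) -> 4  [called from gauge_drift, line 28]
  bind_quota([4, 12, 5, 8, 10], 8) -> 22  [called from gauge_drift, line 29]
  map_offsets(4, 22) -> 4  [called from gauge_drift, line 31]
  gauge_drift([4, 12, 5, 8, 10], 8) -> 4  [called from main, line 43]
  merge_totals(4, 5) -> 4  [called from main, line 44]
Origin of each log line:
  1: emitted by main (line 42)
  2: emitted by weigh_samples (line 2)
  3: emitted by weigh_samples (line 7)
  4: emitted by bind_quota (line 11)
  5: emitted by gauge_drift (line 30)
  6: emitted by map_offsets (line 19)
  7: emitted by merge_totals (line 34)
A correct fix: line 45: replace `base` with `total`.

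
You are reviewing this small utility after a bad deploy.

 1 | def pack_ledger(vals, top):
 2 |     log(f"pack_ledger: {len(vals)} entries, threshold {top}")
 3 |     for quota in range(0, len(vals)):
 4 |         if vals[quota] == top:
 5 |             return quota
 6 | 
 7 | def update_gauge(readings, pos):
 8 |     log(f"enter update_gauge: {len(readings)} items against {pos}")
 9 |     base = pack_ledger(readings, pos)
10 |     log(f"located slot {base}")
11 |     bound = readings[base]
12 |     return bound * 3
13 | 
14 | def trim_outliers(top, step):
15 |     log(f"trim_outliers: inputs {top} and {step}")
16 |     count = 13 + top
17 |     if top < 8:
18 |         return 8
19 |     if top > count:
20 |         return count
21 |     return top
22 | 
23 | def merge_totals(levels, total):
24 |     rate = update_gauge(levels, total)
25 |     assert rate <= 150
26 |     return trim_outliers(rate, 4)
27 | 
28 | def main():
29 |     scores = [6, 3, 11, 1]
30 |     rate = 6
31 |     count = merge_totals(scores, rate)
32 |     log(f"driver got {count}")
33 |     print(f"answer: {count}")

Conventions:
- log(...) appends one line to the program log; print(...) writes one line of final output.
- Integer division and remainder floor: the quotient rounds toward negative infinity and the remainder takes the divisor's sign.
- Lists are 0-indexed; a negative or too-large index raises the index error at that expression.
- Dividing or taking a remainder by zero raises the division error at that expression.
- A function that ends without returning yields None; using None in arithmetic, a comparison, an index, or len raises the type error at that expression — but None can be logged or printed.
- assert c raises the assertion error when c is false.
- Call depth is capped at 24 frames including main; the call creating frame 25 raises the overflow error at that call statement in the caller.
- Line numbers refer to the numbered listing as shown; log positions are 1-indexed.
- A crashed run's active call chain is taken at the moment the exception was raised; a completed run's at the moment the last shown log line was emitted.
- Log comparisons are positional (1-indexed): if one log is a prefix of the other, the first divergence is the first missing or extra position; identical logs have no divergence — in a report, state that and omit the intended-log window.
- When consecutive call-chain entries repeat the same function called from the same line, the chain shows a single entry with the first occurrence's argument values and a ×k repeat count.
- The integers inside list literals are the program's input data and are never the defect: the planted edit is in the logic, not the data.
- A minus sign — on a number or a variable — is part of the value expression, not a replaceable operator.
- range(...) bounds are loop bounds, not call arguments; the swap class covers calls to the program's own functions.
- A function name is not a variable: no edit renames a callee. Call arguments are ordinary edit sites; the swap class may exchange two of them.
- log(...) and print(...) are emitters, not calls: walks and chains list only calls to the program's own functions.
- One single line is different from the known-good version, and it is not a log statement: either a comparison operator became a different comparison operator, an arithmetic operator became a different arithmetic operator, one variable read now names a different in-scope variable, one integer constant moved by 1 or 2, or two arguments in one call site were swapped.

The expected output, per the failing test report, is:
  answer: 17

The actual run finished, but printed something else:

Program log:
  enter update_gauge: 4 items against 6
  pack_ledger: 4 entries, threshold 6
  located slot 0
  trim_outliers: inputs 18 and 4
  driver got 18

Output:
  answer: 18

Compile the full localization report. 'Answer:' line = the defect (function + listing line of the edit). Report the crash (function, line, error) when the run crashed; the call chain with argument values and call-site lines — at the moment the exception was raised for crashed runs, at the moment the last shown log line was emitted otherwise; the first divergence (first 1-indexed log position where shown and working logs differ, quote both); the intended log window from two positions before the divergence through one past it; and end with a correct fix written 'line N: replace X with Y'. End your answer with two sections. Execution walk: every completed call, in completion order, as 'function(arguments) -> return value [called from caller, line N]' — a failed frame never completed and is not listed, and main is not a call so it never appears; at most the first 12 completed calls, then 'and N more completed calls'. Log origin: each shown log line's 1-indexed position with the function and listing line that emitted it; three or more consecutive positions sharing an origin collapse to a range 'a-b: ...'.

Answer: the defect is in trim_outliers at line 16.
Key observation: Everything matches until log position 5, which reads 'driver got 18' in place of 'driver got 17'.
Call chain: main.
First divergence: position 5 — the shown line 'driver got 18' should read 'driver got 17'.
Intended log window:
  3: located slot 0
  4: trim_outliers: inputs 18 and 4
  5: driver got 17
Execution walk:
  pack_ledger([6, 3, 11, 1], 6) -> 0  [called from update_gauge, line 9]
  update_gauge([6, 3, 11, 1], 6) -> 18  [called from merge_totals, line 24]
  trim_outliers(18, 4) -> 18  [called from merge_totals, line 26]
  merge_totals([6, 3, 11, 1], 6) -> 18  [called from main, line 31]
Log origin:
  1: logged in update_gauge at line 8
  2: logged in pack_ledger at line 2
  3: logged in update_gauge at line 10
  4: logged in trim_outliers at line 15
  5: logged in main at line 32
A correct fix: line 16: replace `top` with `step`.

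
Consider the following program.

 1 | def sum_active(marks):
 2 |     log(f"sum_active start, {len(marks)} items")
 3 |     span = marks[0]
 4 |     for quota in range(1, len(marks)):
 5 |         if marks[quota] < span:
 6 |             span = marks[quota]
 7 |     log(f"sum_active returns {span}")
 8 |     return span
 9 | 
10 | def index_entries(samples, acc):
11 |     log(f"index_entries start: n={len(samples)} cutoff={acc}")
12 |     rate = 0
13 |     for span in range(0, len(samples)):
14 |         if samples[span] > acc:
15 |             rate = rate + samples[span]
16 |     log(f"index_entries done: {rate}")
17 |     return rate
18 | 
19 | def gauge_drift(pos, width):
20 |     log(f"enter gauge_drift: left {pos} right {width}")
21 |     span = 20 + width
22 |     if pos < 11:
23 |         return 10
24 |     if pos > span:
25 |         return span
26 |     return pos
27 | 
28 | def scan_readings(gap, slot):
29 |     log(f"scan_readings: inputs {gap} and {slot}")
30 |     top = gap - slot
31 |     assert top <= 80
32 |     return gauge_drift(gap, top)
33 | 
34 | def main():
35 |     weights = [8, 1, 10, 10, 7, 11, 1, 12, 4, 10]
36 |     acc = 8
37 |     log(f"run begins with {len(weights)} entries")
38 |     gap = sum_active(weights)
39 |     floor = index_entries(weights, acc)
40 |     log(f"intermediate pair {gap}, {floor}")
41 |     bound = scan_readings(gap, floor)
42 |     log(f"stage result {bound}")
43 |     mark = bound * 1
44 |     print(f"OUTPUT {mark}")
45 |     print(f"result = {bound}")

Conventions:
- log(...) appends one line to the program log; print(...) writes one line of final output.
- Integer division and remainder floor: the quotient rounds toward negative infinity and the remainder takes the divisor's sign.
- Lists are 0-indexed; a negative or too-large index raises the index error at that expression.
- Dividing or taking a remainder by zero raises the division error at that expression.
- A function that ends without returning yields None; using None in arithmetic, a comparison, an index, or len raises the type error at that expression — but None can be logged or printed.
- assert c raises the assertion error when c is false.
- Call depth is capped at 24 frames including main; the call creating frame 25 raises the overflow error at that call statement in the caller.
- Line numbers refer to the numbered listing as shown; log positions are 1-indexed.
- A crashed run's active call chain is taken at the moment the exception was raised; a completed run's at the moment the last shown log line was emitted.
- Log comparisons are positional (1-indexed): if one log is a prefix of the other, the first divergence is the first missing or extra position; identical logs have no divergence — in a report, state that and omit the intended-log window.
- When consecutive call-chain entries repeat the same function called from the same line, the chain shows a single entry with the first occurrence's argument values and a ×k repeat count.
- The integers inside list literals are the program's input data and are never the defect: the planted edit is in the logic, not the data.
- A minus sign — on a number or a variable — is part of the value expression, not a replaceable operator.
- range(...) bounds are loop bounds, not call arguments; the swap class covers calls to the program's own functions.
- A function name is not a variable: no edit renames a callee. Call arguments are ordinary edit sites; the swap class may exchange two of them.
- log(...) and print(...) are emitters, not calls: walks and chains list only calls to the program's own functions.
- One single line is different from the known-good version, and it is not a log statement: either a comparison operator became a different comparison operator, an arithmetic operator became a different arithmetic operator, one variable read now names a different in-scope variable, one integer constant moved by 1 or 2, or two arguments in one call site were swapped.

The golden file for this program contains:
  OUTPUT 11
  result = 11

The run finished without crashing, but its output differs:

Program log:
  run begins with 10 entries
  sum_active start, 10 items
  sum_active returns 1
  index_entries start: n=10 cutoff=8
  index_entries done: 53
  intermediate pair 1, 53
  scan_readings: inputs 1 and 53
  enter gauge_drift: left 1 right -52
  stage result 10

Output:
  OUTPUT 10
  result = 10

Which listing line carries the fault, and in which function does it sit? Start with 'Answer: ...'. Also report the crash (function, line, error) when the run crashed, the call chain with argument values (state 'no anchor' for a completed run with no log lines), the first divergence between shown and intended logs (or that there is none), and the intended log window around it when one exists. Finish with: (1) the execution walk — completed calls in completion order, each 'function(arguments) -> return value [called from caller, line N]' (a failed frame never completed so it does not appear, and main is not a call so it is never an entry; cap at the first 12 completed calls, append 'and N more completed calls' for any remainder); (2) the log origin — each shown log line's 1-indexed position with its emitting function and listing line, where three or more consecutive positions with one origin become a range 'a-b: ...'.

Answer: the defect is in gauge_drift at line 23.
The tell: Position 9 is the first bad log line: 'stage result 10' should read 'stage result 11'.
Call chain: main.
First divergence: position 9 — shown 'stage result 10', intended 'stage result 11'.
Intended log window:
  7: scan_readings: inputs 1 and 53
  8: enter gauge_drift: left 1 right -52
  9: stage result 11
Execution walk:
  sum_active([8, 1, 10, 10, 7, 11, 1, 12, 4, 10]) -> 1  [called from main, line 38]
  index_entries([8, 1, 10, 10, 7, 11, 1, 12, 4, 10], 8) -> 53  [called from main, line 39]
  gauge_drift(1, -52) -> 10  [called from scan_readings, line 32]
  scan_readings(1, 53) -> 10  [called from main, line 41]
Origin of each log line:
  1: from main, line 37
  2: from sum_active, line 2
  3: from sum_active, line 7
  4: from index_entries, line 11
  5: from index_entries, line 16
  6: from main, line 40
  7: from scan_readings, line 29
  8: from gauge_drift, line 20
  9: from main, line 42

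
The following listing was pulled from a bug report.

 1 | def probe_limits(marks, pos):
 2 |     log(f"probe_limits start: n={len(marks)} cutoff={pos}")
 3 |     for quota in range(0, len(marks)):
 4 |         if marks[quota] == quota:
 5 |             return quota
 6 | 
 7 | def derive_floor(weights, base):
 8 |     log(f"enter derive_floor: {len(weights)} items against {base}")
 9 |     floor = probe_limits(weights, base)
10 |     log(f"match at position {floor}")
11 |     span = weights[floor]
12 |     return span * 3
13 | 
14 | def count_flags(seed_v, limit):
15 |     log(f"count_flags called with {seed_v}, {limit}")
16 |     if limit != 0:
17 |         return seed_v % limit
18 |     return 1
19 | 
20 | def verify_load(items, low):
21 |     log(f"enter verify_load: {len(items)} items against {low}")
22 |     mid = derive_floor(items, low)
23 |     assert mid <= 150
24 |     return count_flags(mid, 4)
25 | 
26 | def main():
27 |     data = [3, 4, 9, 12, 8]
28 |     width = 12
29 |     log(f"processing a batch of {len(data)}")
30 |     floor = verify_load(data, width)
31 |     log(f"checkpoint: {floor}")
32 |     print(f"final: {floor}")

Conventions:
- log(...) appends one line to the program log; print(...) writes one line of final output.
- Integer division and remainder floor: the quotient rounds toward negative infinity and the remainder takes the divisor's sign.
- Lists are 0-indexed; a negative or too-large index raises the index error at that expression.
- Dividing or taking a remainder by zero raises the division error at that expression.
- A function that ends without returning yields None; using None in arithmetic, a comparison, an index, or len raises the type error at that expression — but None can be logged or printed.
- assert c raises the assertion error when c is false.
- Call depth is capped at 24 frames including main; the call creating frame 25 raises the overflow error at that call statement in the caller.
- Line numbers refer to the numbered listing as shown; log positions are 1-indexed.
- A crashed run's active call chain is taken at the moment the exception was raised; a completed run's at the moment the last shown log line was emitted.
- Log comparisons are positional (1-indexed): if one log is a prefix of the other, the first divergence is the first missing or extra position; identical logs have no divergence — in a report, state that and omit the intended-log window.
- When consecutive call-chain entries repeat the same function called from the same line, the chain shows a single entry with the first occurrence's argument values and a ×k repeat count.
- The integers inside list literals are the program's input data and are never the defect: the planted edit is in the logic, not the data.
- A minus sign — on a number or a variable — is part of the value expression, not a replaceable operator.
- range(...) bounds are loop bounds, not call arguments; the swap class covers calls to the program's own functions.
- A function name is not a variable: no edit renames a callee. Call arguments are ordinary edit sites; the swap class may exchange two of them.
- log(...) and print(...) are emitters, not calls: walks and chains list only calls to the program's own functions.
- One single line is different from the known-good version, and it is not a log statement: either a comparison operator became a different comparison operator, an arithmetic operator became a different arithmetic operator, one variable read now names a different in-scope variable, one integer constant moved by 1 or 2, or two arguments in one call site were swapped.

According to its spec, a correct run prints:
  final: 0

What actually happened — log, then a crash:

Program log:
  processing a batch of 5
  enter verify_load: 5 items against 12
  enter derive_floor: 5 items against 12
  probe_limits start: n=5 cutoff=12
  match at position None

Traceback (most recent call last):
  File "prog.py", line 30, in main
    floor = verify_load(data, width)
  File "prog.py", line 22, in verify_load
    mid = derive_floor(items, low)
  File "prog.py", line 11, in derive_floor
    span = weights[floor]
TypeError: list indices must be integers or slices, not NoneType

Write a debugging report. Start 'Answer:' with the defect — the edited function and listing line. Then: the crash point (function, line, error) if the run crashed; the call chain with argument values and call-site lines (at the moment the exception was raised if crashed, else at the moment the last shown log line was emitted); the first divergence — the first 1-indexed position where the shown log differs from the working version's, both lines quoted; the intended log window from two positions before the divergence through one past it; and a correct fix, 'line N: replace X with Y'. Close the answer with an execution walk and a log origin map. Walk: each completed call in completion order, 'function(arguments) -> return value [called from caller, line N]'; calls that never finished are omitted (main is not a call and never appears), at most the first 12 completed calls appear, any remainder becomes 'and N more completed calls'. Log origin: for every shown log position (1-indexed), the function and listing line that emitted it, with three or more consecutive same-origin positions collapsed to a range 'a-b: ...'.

Answer: the defect is in probe_limits at line 4.
Key fact: At log position 5 the runs split — shown 'match at position None', but the working version logs 'match at position 3'.
Crash: derive_floor, line 11, TypeError.
Call chain: main -> verify_load([3, 4, 9, 12, 8], 12) (called at line 30) -> derive_floor([3, 4, 9, 12, 8], 12) (called at line 22).
First divergence: position 5; shown 'match at position None' vs intended 'match at position 3'.
Intended log window:
  3: enter derive_floor: 5 items against 12
  4: probe_limits start: n=5 cutoff=12
  5: match at position 3
  6: count_flags called with 36, 4
Execution walk:
  probe_limits([3, 4, 9, 12, 8], 12) -> None  [called from derive_floor, line 9]
Origin of each log line:
  1: emitted by main (line 29)
  2: emitted by verify_load (line 21)
  3: emitted by derive_floor (line 8)
  4: emitted by probe_limits (line 2)
  5: emitted by derive_floor (line 10)
A correct fix: line 4: replace `marks[quota] == quota` with `marks[quota] == pos`.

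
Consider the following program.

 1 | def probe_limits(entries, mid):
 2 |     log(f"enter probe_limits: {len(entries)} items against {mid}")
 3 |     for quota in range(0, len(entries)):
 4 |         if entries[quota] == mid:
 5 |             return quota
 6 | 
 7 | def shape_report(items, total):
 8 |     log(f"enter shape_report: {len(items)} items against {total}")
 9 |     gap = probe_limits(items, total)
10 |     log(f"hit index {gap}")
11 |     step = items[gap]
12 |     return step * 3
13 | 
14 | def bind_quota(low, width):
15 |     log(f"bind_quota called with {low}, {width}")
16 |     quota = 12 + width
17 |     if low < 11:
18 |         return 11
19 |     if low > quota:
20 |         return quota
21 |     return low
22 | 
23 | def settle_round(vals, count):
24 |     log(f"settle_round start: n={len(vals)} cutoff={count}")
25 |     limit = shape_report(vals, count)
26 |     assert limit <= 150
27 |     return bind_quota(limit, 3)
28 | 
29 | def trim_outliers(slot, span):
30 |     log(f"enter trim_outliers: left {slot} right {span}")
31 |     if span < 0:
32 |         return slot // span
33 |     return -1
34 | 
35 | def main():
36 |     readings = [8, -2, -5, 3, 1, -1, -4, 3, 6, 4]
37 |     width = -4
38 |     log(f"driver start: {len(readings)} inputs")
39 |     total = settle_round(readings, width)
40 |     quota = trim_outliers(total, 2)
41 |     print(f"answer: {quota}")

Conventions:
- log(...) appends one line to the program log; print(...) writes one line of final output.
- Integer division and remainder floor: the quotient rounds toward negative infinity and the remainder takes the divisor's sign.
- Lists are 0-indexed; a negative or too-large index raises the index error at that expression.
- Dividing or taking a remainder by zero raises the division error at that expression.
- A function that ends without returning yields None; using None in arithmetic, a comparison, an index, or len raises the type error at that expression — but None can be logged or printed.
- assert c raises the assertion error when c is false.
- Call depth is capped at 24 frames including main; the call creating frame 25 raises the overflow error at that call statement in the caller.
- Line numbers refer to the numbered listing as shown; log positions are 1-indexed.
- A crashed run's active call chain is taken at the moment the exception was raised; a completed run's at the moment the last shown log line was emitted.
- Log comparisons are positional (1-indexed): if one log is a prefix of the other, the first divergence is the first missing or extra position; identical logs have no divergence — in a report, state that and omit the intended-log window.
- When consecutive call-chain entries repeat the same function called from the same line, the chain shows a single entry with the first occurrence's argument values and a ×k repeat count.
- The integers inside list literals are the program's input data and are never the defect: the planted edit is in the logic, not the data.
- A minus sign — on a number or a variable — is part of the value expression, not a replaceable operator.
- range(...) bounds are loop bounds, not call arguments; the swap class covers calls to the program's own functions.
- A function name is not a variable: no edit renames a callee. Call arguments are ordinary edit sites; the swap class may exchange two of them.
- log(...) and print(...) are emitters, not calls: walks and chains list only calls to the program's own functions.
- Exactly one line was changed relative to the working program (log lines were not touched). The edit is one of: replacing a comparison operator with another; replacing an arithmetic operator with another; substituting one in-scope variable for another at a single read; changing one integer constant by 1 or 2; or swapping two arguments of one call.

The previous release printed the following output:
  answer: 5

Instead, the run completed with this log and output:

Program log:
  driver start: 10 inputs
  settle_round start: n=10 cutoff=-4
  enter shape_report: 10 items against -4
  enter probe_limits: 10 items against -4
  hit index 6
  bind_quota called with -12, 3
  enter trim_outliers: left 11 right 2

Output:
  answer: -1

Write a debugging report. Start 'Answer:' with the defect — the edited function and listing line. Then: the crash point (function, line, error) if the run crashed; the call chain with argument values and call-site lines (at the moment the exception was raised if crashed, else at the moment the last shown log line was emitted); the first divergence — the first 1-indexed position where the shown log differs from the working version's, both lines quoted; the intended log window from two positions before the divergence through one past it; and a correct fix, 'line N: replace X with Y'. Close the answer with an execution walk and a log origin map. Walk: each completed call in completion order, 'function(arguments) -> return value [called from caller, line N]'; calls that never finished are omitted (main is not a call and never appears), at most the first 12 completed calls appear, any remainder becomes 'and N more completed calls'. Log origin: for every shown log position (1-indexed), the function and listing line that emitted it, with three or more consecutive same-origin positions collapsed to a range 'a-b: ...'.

Answer: the defect is in trim_outliers at line 31.
Key fact: Nothing in the log betrays the bug — only the output does.
Call chain: main -> trim_outliers(11, 2) (called at line 40).
First divergence: none — the logs agree in full.
Execution walk:
  probe_limits([8, -2, -5, 3, 1, -1, -4, 3, 6, 4], -4) -> 6  [called from shape_report, line 9]
  shape_report([8, -2, -5, 3, 1, -1, -4, 3, 6, 4], -4) -> -12  [called from settle_round, line 25]
  bind_quota(-12, 3) -> 11  [called from settle_round, line 27]
  settle_round([8, -2, -5, 3, 1, -1, -4, 3, 6, 4], -4) -> 11  [called from main, line 39]
  trim_outliers(11, 2) -> -1  [called from main, line 40]
Log origin:
  1: from main, line 38
  2: from settle_round, line 24
  3: from shape_report, line 8
  4: from probe_limits, line 2
  5: from shape_report, line 10
  6: from bind_quota, line 15
  7: from trim_outliers, line 30
A correct fix: line 31: replace `<` with `!=`.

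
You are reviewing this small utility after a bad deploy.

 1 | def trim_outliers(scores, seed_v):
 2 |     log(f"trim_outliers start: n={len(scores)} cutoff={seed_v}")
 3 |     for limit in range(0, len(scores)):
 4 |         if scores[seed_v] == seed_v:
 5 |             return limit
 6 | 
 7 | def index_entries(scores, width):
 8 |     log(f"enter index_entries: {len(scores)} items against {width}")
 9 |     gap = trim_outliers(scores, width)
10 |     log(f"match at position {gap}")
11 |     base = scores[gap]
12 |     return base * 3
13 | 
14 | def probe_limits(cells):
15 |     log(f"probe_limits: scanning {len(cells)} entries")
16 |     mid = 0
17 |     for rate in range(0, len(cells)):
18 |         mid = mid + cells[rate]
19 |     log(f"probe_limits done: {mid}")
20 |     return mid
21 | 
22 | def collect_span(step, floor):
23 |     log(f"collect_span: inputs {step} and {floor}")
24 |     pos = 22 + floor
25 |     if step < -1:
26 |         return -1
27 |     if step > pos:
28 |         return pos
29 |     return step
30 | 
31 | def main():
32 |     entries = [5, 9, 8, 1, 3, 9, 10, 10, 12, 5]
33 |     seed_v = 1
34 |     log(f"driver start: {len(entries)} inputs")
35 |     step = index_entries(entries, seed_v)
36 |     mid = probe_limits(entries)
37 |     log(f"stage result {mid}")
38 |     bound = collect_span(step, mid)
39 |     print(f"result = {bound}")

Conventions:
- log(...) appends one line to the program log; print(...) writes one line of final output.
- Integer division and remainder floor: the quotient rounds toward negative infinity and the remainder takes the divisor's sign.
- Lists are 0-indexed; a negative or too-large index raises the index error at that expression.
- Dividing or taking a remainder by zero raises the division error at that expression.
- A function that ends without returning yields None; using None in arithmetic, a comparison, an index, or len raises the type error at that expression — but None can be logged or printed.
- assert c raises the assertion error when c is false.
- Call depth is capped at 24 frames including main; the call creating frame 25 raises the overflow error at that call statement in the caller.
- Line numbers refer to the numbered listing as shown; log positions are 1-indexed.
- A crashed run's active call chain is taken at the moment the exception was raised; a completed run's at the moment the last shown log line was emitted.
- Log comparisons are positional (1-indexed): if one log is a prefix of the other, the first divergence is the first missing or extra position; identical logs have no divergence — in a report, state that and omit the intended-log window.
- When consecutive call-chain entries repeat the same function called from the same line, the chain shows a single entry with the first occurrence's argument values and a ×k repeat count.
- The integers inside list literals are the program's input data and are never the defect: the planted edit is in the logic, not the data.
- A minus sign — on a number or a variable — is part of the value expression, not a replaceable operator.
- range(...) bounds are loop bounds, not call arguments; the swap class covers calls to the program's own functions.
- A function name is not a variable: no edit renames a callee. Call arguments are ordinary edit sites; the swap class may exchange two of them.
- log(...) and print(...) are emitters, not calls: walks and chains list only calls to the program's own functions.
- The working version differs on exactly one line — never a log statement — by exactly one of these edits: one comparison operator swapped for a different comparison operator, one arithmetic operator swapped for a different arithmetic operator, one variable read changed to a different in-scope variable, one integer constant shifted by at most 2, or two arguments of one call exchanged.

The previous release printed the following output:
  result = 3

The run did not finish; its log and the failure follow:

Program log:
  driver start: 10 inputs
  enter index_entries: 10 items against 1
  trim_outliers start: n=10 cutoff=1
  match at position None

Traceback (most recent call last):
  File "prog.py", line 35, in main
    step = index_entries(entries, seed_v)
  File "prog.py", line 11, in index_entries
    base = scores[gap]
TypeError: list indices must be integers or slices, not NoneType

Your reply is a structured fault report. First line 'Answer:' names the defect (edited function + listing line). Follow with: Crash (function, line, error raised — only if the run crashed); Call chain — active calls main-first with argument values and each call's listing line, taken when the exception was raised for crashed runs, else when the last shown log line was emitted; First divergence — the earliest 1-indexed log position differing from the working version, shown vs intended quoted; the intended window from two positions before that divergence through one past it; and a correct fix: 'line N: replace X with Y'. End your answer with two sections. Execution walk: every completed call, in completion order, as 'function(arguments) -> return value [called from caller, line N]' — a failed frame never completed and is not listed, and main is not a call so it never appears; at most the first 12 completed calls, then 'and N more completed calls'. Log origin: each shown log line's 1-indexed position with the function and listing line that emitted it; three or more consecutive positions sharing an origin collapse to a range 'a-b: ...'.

Answer: the defect is in trim_outliers at line 4.
Core observation: Everything matches until log position 4, which reads 'match at position None' in place of 'match at position 3'.
Crash: index_entries, line 11, TypeError.
Call chain: main -> index_entries([5, 9, 8, 1, 3, 9, 10, 10, 12, 5], 1) (called at line 35).
First divergence: position 4; shown 'match at position None' vs intended 'match at position 3'.
Intended log window:
  2: enter index_entries: 10 items against 1
  3: trim_outliers start: n=10 cutoff=1
  4: match at position 3
  5: probe_limits: scanning 10 entries
Execution walk:
  trim_outliers([5, 9, 8, 1, 3, 9, 10, 10, 12, 5], 1) -> None  [called from index_entries, line 9]
Log origins:
  1 — main, line 34
  2 — index_entries, line 8
  3 — trim_outliers, line 2
  4 — index_entries, line 10
A correct fix: line 4: replace `scores[seed_v]` with `scores[limit]`.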